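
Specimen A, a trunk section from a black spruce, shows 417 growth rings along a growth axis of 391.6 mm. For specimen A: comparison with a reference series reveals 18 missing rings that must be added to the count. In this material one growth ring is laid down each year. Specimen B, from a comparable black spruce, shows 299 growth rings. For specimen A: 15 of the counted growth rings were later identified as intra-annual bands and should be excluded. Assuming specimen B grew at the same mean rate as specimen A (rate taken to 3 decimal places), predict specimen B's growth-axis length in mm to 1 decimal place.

Specimen A: after corrections the count is 417 − 15 + 18 = 420 growth rings.
A: Extension rate ≈ 391.6 / 420 = 0.932 mm per year.
Length of B = 0.932 × 299 = 278.7 mm.

278.7 mm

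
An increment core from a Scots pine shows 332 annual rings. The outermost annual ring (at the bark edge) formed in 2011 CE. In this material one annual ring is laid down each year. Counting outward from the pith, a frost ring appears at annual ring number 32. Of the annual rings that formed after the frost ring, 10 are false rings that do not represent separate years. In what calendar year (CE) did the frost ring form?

1721 CE

Between annual ring 32 and the bark edge there are 332 − 32 = 300 annual rings.
Removing the 10 false annual rings leaves 300 − 10 = 290 true annual rings beyond the frost ring.
The annual ring at the bark edge is 2011 CE, so the frost ring dates to 2011 − 290 = 1721 CE.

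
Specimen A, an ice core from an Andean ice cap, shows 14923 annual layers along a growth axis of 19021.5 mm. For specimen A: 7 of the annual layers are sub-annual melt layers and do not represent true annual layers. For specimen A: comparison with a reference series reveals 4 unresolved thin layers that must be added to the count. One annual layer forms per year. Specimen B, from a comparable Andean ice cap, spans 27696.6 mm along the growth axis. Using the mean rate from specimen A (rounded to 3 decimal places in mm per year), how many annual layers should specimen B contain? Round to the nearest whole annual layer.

21723 annual layers

Specimen A: adjusted count: 14923 − 7 + 4 = 14920 annual layers.
A: 19021.5 mm over 14920 years gives 19021.5 / 14920 ≈ 1.275 mm/year.
B spans 27696.6 / 1.275 = 21722.82 years ≈ 21723 annual layers.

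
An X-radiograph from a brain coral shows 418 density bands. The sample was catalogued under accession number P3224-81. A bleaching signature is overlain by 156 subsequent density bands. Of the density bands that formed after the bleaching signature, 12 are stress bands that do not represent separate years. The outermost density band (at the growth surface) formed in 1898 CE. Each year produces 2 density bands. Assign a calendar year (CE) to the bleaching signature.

1826 CE

156 density bands post-date the bleaching signature.
156 − 12 false = 144 true density bands after the bleaching signature.
144 density bands at 2 per year is 144 / 2 = 72 years.
The density band at the growth surface is 1898 CE, so the bleaching signature dates to 1898 − 72 = 1826 CE.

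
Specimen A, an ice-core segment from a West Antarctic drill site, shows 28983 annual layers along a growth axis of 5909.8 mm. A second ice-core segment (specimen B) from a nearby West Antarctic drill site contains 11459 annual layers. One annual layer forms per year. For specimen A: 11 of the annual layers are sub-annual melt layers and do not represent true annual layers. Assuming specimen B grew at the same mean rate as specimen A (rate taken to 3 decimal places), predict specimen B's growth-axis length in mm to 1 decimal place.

2337.6 mm

Specimen A: correcting the raw count gives 28983 − 11 = 28972 true annual layers.
A: Mean rate = 5909.8 mm / 28972 years ≈ 0.204 mm per year.
For B, 0.204 mm/year × 11459 years = 2337.6 mm.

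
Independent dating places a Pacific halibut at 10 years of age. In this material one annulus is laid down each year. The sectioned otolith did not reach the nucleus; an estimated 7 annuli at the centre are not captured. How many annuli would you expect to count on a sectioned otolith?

3 annuli

Expected annuli over 10 years: 10.
Less the 7 uncaptured annuli: 10 − 7 = 3.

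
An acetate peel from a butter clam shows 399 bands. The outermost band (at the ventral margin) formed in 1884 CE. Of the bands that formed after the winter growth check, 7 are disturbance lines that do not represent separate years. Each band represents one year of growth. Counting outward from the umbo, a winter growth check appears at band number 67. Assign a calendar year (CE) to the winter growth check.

1559 CE

399 − 67 = 332 bands lie beyond the winter growth check toward the ventral margin.
Excluding 7 false bands: 332 − 7 = 325.
The band at the ventral margin is 1884 CE, so the winter growth check dates to 1884 − 325 = 1559 CE.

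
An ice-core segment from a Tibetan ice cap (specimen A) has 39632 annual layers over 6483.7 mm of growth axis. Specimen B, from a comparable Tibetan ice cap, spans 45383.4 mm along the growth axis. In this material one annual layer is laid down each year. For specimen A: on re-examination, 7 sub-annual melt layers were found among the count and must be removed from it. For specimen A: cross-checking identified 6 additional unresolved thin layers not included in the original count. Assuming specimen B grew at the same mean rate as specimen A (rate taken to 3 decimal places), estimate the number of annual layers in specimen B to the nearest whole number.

Specimen A: correcting the raw count gives 39632 − 7 + 6 = 39631 true annual layers.
A: 6483.7 mm over 39631 years gives 6483.7 / 39631 ≈ 0.164 mm per year.
For B, 45383.4 / 0.164 = 276728.05 years ≈ 276728 annual layers.

276728 annual layers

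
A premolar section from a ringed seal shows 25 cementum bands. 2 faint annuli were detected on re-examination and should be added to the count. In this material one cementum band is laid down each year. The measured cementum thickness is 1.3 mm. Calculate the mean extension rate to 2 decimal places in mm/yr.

True cementum band count = 25 + 2 = 27.
Mean rate = 1.3 mm / 27 years ≈ 0.05 mm/yr.

0.05 mm/yr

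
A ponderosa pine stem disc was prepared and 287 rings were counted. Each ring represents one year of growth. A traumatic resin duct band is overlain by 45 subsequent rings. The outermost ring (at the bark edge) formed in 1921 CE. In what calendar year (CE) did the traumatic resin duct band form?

1876 CE

There are 45 rings younger than the traumatic resin duct band.
1921 − 45 = 1876 CE.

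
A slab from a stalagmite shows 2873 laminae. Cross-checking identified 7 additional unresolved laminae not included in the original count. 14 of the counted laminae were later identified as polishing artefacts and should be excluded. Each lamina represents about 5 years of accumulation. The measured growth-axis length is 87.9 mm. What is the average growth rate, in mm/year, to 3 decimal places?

True lamina count = 2873 − 14 + 7 = 2866.
Multiplying by 5 years per lamina: 2866 × 5 = 14330 years.
87.9 mm over 14330 years gives 87.9 / 14330 ≈ 0.006 mm/year.

0.006 mm/year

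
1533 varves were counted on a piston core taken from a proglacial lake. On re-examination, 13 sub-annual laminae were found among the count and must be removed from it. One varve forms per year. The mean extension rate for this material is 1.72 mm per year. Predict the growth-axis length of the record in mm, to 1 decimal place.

True varve count = 1533 − 13 = 1520.
1520 years at 1.72 mm/year gives 1.72 × 1520 = 2614.4 mm.

2614.4 mm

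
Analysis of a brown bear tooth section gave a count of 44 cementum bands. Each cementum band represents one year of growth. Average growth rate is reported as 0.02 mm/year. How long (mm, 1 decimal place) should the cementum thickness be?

0.9 mm

The record spans 44 years at 0.02 mm per year.
Length ≈ 0.02 × 44 = 0.9 mm.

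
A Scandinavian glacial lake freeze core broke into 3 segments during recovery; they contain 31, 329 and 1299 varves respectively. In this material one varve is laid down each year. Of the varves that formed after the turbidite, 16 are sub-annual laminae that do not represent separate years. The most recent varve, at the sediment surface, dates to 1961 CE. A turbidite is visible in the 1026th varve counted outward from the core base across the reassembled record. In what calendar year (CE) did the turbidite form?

1344 CE

Total varves = 31 + 329 + 1299 = 1659.
1659 − 1026 = 633 varves lie beyond the turbidite toward the sediment surface.
Removing the 16 false varves leaves 633 − 16 = 617 true varves beyond the turbidite.
Counting back 617 years from 1961 CE places the turbidite in 1961 − 617 = 1344 CE.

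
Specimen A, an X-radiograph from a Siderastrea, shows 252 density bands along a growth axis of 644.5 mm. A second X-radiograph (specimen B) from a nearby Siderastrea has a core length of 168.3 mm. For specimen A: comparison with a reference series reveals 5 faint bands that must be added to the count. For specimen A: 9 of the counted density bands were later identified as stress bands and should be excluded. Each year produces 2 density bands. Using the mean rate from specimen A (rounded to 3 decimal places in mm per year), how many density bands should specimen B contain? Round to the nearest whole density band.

65 density bands

Specimen A: adjusted count: 252 − 9 + 5 = 248 density bands.
Specimen A: with 2 density bands per year, 248 / 2 = 124 years.
A: Extension rate ≈ 644.5 / 124 = 5.198 mm/year.
B spans 168.3 / 5.198 = 32.38 years; at 2 density bands per year that is 32.38 × 2 ≈ 65 density bands.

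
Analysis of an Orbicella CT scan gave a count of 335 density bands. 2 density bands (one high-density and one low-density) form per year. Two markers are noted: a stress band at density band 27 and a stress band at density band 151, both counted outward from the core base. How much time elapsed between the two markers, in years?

The two markers are separated by 151 − 27 = 124 density bands.
Dividing by 2 density bands per year: 124 / 2 = 62 years.

62 yr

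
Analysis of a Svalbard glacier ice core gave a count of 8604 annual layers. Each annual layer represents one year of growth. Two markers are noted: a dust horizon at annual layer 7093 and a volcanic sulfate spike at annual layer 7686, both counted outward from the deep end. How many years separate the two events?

593 years

7686 − 7093 = 593 annual layers lie between the two events.
At one annual layer per year, 593 years elapsed between them.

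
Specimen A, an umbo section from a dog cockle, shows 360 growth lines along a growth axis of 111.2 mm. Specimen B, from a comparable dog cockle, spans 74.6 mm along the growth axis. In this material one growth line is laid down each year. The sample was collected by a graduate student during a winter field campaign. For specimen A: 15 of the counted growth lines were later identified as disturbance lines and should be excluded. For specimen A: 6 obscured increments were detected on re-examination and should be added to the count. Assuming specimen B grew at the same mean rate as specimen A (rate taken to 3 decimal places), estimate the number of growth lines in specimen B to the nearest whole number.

Specimen A: adjusted count: 360 − 15 + 6 = 351 growth lines.
A: Mean rate = 111.2 mm / 351 years ≈ 0.317 mm/year.
Specimen B: 74.6 mm / 0.317 mm per year = 235.33 years ≈ 235 growth lines.

235 growth lines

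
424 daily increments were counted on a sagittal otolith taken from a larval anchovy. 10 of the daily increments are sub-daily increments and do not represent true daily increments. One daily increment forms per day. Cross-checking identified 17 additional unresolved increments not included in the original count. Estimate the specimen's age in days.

Correcting the raw count gives 424 − 10 + 17 = 431 true daily increments.
One daily increment per day makes the duration 431 days.

431 days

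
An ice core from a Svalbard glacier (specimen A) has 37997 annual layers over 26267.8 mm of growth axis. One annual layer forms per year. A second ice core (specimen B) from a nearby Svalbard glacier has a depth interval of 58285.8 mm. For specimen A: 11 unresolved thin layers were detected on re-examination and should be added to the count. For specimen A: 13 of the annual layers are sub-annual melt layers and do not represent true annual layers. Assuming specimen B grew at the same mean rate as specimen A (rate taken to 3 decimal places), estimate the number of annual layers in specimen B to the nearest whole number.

Specimen A: true annual layer count = 37997 − 13 + 11 = 37995.
A: Extension rate ≈ 26267.8 / 37995 = 0.691 mm/year.
For B, 58285.8 / 0.691 = 84349.93 years ≈ 84350 annual layers.

84350 annual layers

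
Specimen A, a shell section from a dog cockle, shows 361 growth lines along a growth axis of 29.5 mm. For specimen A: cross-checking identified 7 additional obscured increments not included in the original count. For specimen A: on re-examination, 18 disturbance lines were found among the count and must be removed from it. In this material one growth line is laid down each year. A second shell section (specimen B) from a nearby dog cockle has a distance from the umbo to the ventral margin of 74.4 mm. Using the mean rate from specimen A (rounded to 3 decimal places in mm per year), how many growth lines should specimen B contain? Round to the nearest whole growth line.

886 growth lines

Specimen A: after corrections the count is 361 − 18 + 7 = 350 growth lines.
A: Extension rate ≈ 29.5 / 350 = 0.084 mm per year.
For B, 74.4 / 0.084 = 885.71 years ≈ 886 growth lines.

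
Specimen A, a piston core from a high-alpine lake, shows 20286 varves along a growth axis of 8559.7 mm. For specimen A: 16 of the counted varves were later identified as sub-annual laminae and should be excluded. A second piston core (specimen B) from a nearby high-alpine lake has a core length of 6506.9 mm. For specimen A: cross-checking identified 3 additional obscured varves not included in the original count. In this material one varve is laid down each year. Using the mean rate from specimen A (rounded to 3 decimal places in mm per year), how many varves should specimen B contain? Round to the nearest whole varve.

Specimen A: after corrections the count is 20286 − 16 + 3 = 20273 varves.
A: 8559.7 mm over 20273 years gives 8559.7 / 20273 ≈ 0.422 mm/yr.
Specimen B: 6506.9 mm / 0.422 mm per year = 15419.19 years ≈ 15419 varves.

15419 varves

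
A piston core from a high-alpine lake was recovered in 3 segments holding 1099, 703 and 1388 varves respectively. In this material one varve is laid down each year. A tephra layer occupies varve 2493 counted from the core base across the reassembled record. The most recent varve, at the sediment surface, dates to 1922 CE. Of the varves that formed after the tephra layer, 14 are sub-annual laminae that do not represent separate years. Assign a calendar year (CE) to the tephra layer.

Total varves = 1099 + 703 + 1388 = 3190.
Between varve 2493 and the sediment surface there are 3190 − 2493 = 697 varves.
Removing the 14 false varves leaves 697 − 14 = 683 true varves beyond the tephra layer.
1922 − 683 = 1239 CE.

1239 CE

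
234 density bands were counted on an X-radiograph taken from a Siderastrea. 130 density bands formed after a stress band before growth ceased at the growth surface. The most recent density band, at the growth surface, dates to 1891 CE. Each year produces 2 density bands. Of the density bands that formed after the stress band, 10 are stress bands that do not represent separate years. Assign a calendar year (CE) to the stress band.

There are 130 density bands younger than the stress band.
130 − 10 false = 120 true density bands after the stress band.
120 density bands at 2 per year is 120 / 2 = 60 years.
The density band at the growth surface is 1891 CE, so the stress band dates to 1891 − 60 = 1831 CE.

1831 CE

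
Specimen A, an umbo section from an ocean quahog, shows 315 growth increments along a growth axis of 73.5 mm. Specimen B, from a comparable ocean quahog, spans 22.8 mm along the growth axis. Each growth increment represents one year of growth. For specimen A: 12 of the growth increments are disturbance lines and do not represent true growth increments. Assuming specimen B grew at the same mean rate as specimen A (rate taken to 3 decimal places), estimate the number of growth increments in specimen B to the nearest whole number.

94 growth increments

Specimen A: true growth increment count = 315 − 12 = 303.
A: 73.5 mm over 303 years gives 73.5 / 303 ≈ 0.243 mm/yr.
For B, 22.8 / 0.243 = 93.83 years ≈ 94 growth increments.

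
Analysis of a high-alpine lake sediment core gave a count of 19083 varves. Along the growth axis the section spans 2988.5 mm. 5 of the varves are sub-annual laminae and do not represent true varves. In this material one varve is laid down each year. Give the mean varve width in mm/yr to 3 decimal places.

0.157 mm/yr

Adjusted count: 19083 − 5 = 19078 varves.
2988.5 mm over 19078 years gives 2988.5 / 19078 ≈ 0.157 mm/yr.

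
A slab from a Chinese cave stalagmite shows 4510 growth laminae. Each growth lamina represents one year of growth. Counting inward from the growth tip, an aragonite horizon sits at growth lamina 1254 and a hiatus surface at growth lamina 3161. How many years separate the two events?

1907 years

Separation: 3161 − 1254 = 1907 growth laminae.
At one growth lamina per year, 1907 years elapsed between them.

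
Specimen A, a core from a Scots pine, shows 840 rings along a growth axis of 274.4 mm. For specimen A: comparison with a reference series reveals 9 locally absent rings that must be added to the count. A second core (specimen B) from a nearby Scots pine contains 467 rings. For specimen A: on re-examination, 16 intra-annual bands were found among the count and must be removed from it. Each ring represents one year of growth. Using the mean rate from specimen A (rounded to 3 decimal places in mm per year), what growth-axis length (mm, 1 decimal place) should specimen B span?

153.6 mm

Specimen A: adjusted count: 840 − 16 + 9 = 833 rings.
A: Mean rate = 274.4 mm / 833 years ≈ 0.329 mm/year.
For B, 0.329 mm/year × 467 years = 153.6 mm.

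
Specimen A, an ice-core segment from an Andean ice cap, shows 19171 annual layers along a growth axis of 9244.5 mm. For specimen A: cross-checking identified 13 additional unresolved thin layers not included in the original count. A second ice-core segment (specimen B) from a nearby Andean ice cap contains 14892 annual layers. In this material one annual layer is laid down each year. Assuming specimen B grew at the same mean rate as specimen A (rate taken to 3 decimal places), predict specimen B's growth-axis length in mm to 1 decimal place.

Specimen A: after corrections the count is 19171 + 13 = 19184 annual layers.
A: 9244.5 mm over 19184 years gives 9244.5 / 19184 ≈ 0.482 mm per year.
For B, 0.482 mm/year × 14892 years = 7177.9 mm.

7177.9 mm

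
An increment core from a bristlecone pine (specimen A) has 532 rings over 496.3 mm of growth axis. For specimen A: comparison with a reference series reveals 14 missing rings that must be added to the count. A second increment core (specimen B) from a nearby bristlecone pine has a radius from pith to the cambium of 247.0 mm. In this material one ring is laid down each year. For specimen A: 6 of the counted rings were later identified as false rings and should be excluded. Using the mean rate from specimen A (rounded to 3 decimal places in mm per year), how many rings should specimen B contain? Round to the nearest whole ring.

269 rings

Specimen A: after corrections the count is 532 − 6 + 14 = 540 rings.
A: 496.3 mm over 540 years gives 496.3 / 540 ≈ 0.919 mm per year.
For B, 247.0 / 0.919 = 268.77 years ≈ 269 rings.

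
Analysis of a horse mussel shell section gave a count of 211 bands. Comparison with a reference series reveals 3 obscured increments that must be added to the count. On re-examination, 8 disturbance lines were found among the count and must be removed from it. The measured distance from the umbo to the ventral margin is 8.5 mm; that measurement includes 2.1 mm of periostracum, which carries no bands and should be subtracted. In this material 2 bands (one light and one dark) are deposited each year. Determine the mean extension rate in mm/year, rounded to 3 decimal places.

0.062 mm/year

Correcting the raw count gives 211 − 8 + 3 = 206 true bands.
With 2 bands per year, 206 / 2 = 103 years.
The growth record spans 8.5 − 2.1 = 6.4 mm.
Mean rate = 6.4 mm / 103 years ≈ 0.062 mm/year.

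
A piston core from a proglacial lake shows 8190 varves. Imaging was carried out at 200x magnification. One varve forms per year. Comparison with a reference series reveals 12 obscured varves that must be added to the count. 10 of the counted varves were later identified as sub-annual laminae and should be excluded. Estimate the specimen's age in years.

8192 yr

True varve count = 8190 − 10 + 12 = 8192.
One varve per year makes the duration 8192 years.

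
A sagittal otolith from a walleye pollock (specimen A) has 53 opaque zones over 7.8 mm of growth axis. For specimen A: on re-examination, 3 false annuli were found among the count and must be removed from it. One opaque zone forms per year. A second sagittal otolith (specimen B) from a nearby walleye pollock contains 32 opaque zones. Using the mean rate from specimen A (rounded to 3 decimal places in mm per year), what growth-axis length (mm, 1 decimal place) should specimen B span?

5.0 mm

Specimen A: after corrections the count is 53 − 3 = 50 opaque zones.
A: Mean rate = 7.8 mm / 50 years ≈ 0.156 mm per year.
Length of B = 0.156 × 32 = 5.0 mm.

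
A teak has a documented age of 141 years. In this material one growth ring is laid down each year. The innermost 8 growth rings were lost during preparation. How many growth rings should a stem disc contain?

133 growth rings

One growth ring per year gives 141 growth rings over 141 years.
141 − 8 missed = 133 growth rings expected in the prepared section.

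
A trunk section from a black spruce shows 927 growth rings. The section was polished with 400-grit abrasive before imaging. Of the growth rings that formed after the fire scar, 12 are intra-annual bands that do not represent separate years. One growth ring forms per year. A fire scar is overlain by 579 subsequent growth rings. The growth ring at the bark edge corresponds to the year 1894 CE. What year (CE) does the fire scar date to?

There are 579 growth rings younger than the fire scar.
Removing the 12 false growth rings leaves 579 − 12 = 567 true growth rings beyond the fire scar.
1894 − 567 = 1327 CE.

1327 CE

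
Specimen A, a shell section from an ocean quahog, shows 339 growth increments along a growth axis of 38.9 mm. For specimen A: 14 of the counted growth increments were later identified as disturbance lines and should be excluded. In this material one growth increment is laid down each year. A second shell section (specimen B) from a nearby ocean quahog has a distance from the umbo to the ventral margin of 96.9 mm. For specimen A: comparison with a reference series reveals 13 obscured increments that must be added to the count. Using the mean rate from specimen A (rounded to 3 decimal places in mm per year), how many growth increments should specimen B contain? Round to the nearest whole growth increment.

843 growth increments

Specimen A: adjusted count: 339 − 14 + 13 = 338 growth increments.
A: Mean rate = 38.9 mm / 338 years ≈ 0.115 mm/yr.
For B, 96.9 / 0.115 = 842.61 years ≈ 843 growth increments.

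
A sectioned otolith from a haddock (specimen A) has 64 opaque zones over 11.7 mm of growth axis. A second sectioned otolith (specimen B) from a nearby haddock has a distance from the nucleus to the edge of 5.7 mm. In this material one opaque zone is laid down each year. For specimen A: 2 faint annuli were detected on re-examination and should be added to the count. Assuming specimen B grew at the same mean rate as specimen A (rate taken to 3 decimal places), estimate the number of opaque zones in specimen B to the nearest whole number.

Specimen A: true opaque zone count = 64 + 2 = 66.
A: Extension rate ≈ 11.7 / 66 = 0.177 mm per year.
B spans 5.7 / 0.177 = 32.20 years ≈ 32 opaque zones.

32 opaque zones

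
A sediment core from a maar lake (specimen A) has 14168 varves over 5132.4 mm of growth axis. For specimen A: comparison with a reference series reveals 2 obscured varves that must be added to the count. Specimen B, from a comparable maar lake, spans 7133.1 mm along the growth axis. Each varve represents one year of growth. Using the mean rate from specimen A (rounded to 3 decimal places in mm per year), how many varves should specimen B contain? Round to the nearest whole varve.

19705 varves

Specimen A: after corrections the count is 14168 + 2 = 14170 varves.
A: 5132.4 mm over 14170 years gives 5132.4 / 14170 ≈ 0.362 mm/year.
Specimen B: 7133.1 mm / 0.362 mm per year = 19704.70 years ≈ 19705 varves.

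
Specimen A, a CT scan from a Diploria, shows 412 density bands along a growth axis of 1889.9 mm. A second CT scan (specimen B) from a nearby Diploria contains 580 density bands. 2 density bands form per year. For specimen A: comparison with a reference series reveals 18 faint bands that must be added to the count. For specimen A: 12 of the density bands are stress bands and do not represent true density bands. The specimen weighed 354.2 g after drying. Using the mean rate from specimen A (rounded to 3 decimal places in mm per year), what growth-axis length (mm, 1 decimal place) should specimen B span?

Specimen A: true density band count = 412 − 12 + 18 = 418.
Specimen A: dividing by 2 density bands per year: 418 / 2 = 209 years.
A: Mean rate = 1889.9 mm / 209 years ≈ 9.043 mm/year.
Specimen B: dividing by 2 density bands per year: 580 / 2 = 290 years. Length of B = 9.043 × 290 = 2622.5 mm.

2622.5 mm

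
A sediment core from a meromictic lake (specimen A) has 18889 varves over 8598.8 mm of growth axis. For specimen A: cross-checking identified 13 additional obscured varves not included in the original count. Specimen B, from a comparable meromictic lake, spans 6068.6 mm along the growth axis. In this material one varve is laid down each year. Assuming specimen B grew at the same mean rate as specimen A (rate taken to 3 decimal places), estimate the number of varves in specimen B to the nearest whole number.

13338 varves

Specimen A: correcting the raw count gives 18889 + 13 = 18902 true varves.
A: Mean rate = 8598.8 mm / 18902 years ≈ 0.455 mm/year.
For B, 6068.6 / 0.455 = 13337.58 years ≈ 13338 varves.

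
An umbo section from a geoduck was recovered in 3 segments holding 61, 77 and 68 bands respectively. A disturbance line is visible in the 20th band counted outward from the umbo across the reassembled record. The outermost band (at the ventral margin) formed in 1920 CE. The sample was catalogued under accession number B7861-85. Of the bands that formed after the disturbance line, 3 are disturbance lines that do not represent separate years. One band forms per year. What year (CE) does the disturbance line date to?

Total bands = 61 + 77 + 68 = 206.
Between band 20 and the ventral margin there are 206 − 20 = 186 bands.
Removing the 3 false bands leaves 186 − 3 = 183 true bands beyond the disturbance line.
The band at the ventral margin is 1920 CE, so the disturbance line dates to 1920 − 183 = 1737 CE.

1737 CE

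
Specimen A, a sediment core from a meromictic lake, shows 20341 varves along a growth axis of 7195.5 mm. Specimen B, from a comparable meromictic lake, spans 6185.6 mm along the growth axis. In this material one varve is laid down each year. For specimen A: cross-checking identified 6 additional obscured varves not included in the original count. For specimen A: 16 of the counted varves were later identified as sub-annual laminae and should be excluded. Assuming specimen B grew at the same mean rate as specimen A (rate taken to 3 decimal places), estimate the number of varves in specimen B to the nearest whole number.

Specimen A: true varve count = 20341 − 16 + 6 = 20331.
A: Extension rate ≈ 7195.5 / 20331 = 0.354 mm per year.
For B, 6185.6 / 0.354 = 17473.45 years ≈ 17473 varves.

17473 varves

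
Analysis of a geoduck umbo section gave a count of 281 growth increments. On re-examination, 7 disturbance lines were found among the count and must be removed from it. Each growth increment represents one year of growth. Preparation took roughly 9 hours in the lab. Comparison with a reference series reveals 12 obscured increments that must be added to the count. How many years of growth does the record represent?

Adjusted count: 281 − 7 + 12 = 286 growth increments.
At one growth increment per year, that is 286 years.

286 yr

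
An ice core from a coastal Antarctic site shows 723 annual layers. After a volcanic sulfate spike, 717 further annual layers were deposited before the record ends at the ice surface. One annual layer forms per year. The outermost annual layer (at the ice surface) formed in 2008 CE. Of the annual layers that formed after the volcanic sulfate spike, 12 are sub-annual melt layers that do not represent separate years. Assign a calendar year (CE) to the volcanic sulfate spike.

1303 CE

717 annual layers formed after the volcanic sulfate spike.
Removing the 12 false annual layers leaves 717 − 12 = 705 true annual layers beyond the volcanic sulfate spike.
2008 − 705 = 1303 CE.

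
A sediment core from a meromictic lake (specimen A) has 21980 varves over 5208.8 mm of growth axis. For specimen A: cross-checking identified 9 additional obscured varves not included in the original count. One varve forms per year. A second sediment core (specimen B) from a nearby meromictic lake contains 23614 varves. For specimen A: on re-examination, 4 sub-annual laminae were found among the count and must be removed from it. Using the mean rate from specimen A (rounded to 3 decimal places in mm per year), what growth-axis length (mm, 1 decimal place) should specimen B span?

Specimen A: correcting the raw count gives 21980 − 4 + 9 = 21985 true varves.
A: 5208.8 mm over 21985 years gives 5208.8 / 21985 ≈ 0.237 mm per year.
For B, 0.237 mm/year × 23614 years = 5596.5 mm.

5596.5 mm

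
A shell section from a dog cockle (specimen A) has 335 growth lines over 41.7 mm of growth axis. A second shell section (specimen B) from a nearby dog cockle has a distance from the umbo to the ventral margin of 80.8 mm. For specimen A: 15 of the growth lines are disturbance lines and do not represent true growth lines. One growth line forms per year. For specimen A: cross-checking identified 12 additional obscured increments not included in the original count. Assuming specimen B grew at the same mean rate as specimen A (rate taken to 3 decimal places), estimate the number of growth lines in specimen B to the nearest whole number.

641 growth lines

Specimen A: correcting the raw count gives 335 − 15 + 12 = 332 true growth lines.
A: Extension rate ≈ 41.7 / 332 = 0.126 mm per year.
For B, 80.8 / 0.126 = 641.27 years ≈ 641 growth lines.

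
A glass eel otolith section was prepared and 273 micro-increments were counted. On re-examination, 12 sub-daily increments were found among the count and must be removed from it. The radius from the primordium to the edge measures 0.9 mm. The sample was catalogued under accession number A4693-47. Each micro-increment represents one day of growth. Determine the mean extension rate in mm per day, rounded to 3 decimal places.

0.003 mm per day

True micro-increment count = 273 − 12 = 261.
Mean rate = 0.9 mm / 261 days ≈ 0.003 mm per day.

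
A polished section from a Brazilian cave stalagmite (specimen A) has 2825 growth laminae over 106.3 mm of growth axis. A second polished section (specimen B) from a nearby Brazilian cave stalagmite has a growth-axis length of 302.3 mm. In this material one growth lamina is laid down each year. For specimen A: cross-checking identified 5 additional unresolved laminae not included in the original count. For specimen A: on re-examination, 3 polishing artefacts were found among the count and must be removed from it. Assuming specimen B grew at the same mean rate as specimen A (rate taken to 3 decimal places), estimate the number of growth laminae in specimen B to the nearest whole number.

Specimen A: after corrections the count is 2825 − 3 + 5 = 2827 growth laminae.
A: Extension rate ≈ 106.3 / 2827 = 0.038 mm/yr.
For B, 302.3 / 0.038 = 7955.26 years ≈ 7955 growth laminae.

7955 growth laminae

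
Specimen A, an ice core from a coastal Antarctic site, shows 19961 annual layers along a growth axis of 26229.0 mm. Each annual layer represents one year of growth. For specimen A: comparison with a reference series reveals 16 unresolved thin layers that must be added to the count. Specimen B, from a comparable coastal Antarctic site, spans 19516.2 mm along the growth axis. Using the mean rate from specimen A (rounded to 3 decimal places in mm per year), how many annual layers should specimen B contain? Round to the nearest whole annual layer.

14864 annual layers

Specimen A: true annual layer count = 19961 + 16 = 19977.
A: Extension rate ≈ 26229.0 / 19977 = 1.313 mm/yr.
For B, 19516.2 / 1.313 = 14863.82 years ≈ 14864 annual layers.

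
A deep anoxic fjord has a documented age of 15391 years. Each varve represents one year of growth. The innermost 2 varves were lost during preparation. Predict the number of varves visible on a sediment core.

Expected varves over 15391 years: 15391.
Less the 2 uncaptured varves: 15391 − 2 = 15389.

15389 varves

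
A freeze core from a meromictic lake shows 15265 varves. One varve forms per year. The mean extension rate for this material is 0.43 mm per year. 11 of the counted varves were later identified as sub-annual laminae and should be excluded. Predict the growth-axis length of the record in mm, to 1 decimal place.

True varve count = 15265 − 11 = 15254.
Length ≈ 0.43 × 15254 = 6559.2 mm.

6559.2 mm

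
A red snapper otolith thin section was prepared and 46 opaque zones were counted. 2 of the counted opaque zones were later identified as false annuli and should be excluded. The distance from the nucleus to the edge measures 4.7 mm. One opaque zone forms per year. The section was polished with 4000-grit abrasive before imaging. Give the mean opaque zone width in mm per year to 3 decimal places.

0.107 mm per year

Correcting the raw count gives 46 − 2 = 44 true opaque zones.
Extension rate ≈ 4.7 / 44 = 0.107 mm per year.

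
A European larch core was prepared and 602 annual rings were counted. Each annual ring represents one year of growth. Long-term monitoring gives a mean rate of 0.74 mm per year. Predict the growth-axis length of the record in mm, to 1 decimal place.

445.5 mm

602 years of growth are recorded.
Length ≈ 0.74 × 602 = 445.5 mm.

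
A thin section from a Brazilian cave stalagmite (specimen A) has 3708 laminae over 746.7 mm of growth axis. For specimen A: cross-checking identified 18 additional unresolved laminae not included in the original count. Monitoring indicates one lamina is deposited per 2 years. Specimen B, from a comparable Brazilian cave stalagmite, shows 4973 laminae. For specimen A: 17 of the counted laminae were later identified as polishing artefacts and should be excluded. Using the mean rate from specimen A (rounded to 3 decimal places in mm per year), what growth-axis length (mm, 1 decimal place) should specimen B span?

Specimen A: adjusted count: 3708 − 17 + 18 = 3709 laminae.
Specimen A: at 2 years per lamina, 3709 × 2 = 7418 years.
A: 746.7 mm over 7418 years gives 746.7 / 7418 ≈ 0.101 mm/yr.
Specimen B: multiplying by 2 years per lamina: 4973 × 2 = 9946 years. Length of B = 0.101 × 9946 = 1004.5 mm.

1004.5 mm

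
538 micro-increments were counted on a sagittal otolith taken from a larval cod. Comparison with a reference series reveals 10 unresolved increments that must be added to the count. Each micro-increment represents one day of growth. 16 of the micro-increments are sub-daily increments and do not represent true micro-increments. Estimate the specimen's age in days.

After corrections the count is 538 − 16 + 10 = 532 micro-increments.
With a one-to-one micro-increment periodicity this is 532 days.

532 days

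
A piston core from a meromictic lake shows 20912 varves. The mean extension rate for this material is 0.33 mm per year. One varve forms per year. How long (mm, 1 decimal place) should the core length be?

The record spans 20912 years at 0.33 mm per year.
20912 years at 0.33 mm/year gives 0.33 × 20912 = 6901.0 mm.

6901.0 mm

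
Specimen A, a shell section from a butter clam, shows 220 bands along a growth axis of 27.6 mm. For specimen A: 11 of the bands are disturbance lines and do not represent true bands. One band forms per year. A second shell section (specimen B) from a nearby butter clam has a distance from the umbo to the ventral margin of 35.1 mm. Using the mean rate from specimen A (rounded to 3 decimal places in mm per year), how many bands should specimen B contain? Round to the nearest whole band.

266 bands

Specimen A: correcting the raw count gives 220 − 11 = 209 true bands.
A: Mean rate = 27.6 mm / 209 years ≈ 0.132 mm/year.
B spans 35.1 / 0.132 = 265.91 years ≈ 266 bands.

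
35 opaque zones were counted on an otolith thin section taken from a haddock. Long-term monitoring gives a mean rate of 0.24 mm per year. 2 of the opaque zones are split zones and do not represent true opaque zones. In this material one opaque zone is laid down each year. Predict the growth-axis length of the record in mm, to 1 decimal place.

After corrections the count is 35 − 2 = 33 opaque zones.
33 years at 0.24 mm/year gives 0.24 × 33 = 7.9 mm.

7.9 mm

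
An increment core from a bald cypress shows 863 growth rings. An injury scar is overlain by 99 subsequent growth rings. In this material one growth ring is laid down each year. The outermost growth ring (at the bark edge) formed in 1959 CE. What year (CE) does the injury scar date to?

1860 CE

99 growth rings post-date the injury scar.
Counting back 99 years from 1959 CE places the injury scar in 1959 − 99 = 1860 CE.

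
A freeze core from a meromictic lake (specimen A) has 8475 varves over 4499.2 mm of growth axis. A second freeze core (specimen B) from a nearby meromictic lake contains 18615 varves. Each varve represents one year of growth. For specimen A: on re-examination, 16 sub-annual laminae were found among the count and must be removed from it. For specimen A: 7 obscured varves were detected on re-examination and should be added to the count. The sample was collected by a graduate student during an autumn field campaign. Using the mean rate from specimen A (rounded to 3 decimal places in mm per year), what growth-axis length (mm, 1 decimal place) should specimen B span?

Specimen A: adjusted count: 8475 − 16 + 7 = 8466 varves.
A: Extension rate ≈ 4499.2 / 8466 = 0.531 mm/yr.
B's length ≈ 0.531 × 18615 = 9884.6 mm.

9884.6 mm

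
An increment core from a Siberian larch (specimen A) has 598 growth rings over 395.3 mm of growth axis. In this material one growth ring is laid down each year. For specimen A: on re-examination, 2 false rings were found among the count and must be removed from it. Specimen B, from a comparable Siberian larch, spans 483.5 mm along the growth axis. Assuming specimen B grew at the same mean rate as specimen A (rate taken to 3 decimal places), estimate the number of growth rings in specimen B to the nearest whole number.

729 growth rings

Specimen A: after corrections the count is 598 − 2 = 596 growth rings.
A: Extension rate ≈ 395.3 / 596 = 0.663 mm per year.
Specimen B: 483.5 mm / 0.663 mm per year = 729.26 years ≈ 729 growth rings.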